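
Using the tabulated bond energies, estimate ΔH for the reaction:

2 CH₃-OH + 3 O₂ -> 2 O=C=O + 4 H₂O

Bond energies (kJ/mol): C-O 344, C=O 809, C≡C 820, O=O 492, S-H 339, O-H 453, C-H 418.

ΔH ≈ −1282 kJ

Bonds broken (reactants):
  C-H: 6 × 418 = 2508
  C-O: 2 × 344 = 688
  O-H: 2 × 453 = 906
  O=O: 3 × 492 = 1476
  Σ(broken) = 5578 kJ
Bonds formed (products):
  C=O: 4 × 809 = 3236
  O-H: 8 × 453 = 3624
  Σ(formed) = 6860 kJ
ΔH = Σ(broken) − Σ(formed) = 5578 − 6860 = −1282 kJ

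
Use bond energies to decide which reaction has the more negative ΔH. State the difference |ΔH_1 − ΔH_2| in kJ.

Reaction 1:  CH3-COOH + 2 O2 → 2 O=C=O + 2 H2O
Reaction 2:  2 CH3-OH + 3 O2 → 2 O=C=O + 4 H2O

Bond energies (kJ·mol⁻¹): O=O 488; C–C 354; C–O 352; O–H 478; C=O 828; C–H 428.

Reaction 2, by 492 kJ

Reaction 1:
  Bonds broken (reactants):
    C–C: 1 × 354 = 354
    C–H: 3 × 428 = 1284
    C–O: 1 × 352 = 352
    C=O: 1 × 828 = 828
    O–H: 1 × 478 = 478
    O=O: 2 × 488 = 976
    Σ(broken) = 4272 kJ
  Bonds formed (products):
    C=O: 4 × 828 = 3312
    O–H: 4 × 478 = 1912
    Σ(formed) = 5224 kJ
  ΔH_1 = 4272 − 5224 = −952 kJ
Reaction 2:
  Bonds broken (reactants):
    C–H: 6 × 428 = 2568
    C–O: 2 × 352 = 704
    O–H: 2 × 478 = 956
    O=O: 3 × 488 = 1464
    Σ(broken) = 5692 kJ
  Bonds formed (products):
    C=O: 4 × 828 = 3312
    O–H: 8 × 478 = 3824
    Σ(formed) = 7136 kJ
  ΔH_2 = 5692 − 7136 = −1444 kJ
ΔH_1 − ΔH_2 = +492 kJ, so reaction 2 has the more negative ΔH; |ΔH_1 − ΔH_2| = 492 kJ.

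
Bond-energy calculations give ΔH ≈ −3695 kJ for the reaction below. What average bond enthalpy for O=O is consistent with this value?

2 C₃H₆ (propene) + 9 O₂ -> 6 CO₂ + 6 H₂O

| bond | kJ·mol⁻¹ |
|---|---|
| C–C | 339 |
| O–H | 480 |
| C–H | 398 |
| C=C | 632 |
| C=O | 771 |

Let D be the O=O bond energy.
Σ(broken) = 2×339 + 12×398 + 2×632 + 9×D = 6718 + 9D
Σ(formed) = 12×771 + 12×480 = 15012
ΔH = Σ(broken) − Σ(formed) = (6718 + 9D) − (15012) = −8294 + 9D
Setting this equal to −3695 kJ gives 9D = 4599, so D = 511 kJ/mol.

D(O=O) ≈ 511 kJ/mol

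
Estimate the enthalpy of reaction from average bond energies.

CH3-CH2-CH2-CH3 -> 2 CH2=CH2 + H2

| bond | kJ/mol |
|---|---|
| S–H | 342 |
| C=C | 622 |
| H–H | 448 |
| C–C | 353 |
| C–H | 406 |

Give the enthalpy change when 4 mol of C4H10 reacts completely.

Bonds broken (reactants):
  C–C: 3 × 353 = 1059
  C–H: 10 × 406 = 4060
  Σ(broken) = 5119 kJ
Bonds formed (products):
  C–H: 8 × 406 = 3248
  C=C: 2 × 622 = 1244
  H–H: 1 × 448 = 448
  Σ(formed) = 4940 kJ
ΔH = Σ(broken) − Σ(formed) = 5119 − 4940 = +179 kJ
For 4× the reaction as written: 4 × (+179) = +716 kJ

ΔH = +716 kJ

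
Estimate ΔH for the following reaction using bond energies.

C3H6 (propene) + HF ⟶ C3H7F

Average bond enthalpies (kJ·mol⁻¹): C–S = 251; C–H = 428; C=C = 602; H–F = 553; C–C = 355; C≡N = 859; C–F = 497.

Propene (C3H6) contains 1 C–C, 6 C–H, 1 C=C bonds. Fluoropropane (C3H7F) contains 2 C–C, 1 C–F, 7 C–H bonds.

ΔH ≈ −125 kJ

Bonds broken (reactants):
  C–C: 1 × 355 = 355
  C–H: 6 × 428 = 2568
  C=C: 1 × 602 = 602
  H–F: 1 × 553 = 553
  Σ(broken) = 4078 kJ
Bonds formed (products):
  C–C: 2 × 355 = 710
  C–F: 1 × 497 = 497
  C–H: 7 × 428 = 2996
  Σ(formed) = 4203 kJ
ΔH = Σ(broken) − Σ(formed) = 4078 − 4203 = −125 kJ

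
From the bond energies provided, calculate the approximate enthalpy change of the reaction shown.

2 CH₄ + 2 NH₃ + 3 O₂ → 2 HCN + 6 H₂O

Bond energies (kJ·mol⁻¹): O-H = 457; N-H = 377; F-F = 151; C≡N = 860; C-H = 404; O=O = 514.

Bonds broken (reactants):
  C-H: 8 × 404 = 3232
  N-H: 6 × 377 = 2262
  O=O: 3 × 514 = 1542
  Σ(broken) = 7036 kJ
Bonds formed (products):
  C≡N: 2 × 860 = 1720
  C-H: 2 × 404 = 808
  O-H: 12 × 457 = 5484
  Σ(formed) = 8012 kJ
ΔH = Σ(broken) − Σ(formed) = 7036 − 8012 = −976 kJ

ΔH ≈ −976 kJ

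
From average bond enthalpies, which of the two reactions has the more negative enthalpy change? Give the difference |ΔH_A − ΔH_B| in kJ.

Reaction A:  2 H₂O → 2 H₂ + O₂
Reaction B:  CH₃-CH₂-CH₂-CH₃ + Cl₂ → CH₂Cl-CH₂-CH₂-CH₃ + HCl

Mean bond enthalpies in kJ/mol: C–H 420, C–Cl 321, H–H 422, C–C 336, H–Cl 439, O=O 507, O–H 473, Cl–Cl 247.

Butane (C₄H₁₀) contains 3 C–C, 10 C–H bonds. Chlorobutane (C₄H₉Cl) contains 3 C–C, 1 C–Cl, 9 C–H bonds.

Reaction A:
  Bonds broken (reactants):
    O–H: 4 × 473 = 1892
    Σ(broken) = 1892 kJ
  Bonds formed (products):
    H–H: 2 × 422 = 844
    O=O: 1 × 507 = 507
    Σ(formed) = 1351 kJ
  ΔH_A = 1892 − 1351 = +541 kJ
Reaction B:
  Bonds broken (reactants):
    C–C: 3 × 336 = 1008
    C–H: 10 × 420 = 4200
    Cl–Cl: 1 × 247 = 247
    Σ(broken) = 5455 kJ
  Bonds formed (products):
    C–C: 3 × 336 = 1008
    C–Cl: 1 × 321 = 321
    C–H: 9 × 420 = 3780
    H–Cl: 1 × 439 = 439
    Σ(formed) = 5548 kJ
  ΔH_B = 5455 − 5548 = −93 kJ
ΔH_A − ΔH_B = +634 kJ, so reaction B has the more negative ΔH; |ΔH_A − ΔH_B| = 634 kJ.

Reaction B, by 634 kJ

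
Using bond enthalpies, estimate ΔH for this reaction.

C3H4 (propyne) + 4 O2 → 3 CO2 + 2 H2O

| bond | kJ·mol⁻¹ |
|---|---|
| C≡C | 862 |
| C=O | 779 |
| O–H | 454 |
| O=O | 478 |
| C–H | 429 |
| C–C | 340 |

ΔH ≈ −1660 kJ

Bonds broken (reactants):
  C≡C: 1 × 862 = 862
  C–C: 1 × 340 = 340
  C–H: 4 × 429 = 1716
  O=O: 4 × 478 = 1912
  Σ(broken) = 4830 kJ
Bonds formed (products):
  C=O: 6 × 779 = 4674
  O–H: 4 × 454 = 1816
  Σ(formed) = 6490 kJ
ΔH = Σ(broken) − Σ(formed) = 4830 − 6490 = −1660 kJ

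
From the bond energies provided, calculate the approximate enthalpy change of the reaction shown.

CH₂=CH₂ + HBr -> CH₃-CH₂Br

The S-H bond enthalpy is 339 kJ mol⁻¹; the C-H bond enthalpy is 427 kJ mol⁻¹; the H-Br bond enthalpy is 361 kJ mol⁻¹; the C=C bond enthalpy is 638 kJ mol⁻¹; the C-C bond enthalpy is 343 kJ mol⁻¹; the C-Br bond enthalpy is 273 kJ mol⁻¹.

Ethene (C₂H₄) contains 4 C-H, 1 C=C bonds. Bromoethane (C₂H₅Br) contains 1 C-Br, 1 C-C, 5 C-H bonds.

Bonds broken (reactants):
  C-H: 4 × 427 = 1708
  C=C: 1 × 638 = 638
  H-Br: 1 × 361 = 361
  Σ(broken) = 2707 kJ
Bonds formed (products):
  C-Br: 1 × 273 = 273
  C-C: 1 × 343 = 343
  C-H: 5 × 427 = 2135
  Σ(formed) = 2751 kJ
ΔH = Σ(broken) − Σ(formed) = 2707 − 2751 = −44 kJ

ΔH ≈ −44 kJ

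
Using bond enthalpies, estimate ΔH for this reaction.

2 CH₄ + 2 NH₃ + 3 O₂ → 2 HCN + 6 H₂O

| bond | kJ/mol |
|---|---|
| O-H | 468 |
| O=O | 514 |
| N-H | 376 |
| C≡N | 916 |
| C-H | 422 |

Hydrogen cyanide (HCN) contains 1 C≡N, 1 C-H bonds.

ΔH ≈ −1118 kJ

Bonds broken (reactants):
  C-H: 8 × 422 = 3376
  N-H: 6 × 376 = 2256
  O=O: 3 × 514 = 1542
  Σ(broken) = 7174 kJ
Bonds formed (products):
  C≡N: 2 × 916 = 1832
  C-H: 2 × 422 = 844
  O-H: 12 × 468 = 5616
  Σ(formed) = 8292 kJ
ΔH = Σ(broken) − Σ(formed) = 7174 − 8292 = −1118 kJ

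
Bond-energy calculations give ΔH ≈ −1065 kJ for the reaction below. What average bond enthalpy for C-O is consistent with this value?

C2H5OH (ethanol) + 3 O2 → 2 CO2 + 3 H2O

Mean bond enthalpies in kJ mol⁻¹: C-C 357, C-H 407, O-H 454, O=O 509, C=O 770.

D(C-O) ≈ 366 kJ/mol

Let D be the C-O bond energy.
Σ(broken) = 1×357 + 5×407 + 1×D + 1×454 + 3×509 = 4373 + D
Σ(formed) = 4×770 + 6×454 = 5804
ΔH = Σ(broken) − Σ(formed) = (4373 + D) − (5804) = −1431 + D
Setting this equal to −1065 kJ gives D = 366 kJ/mol.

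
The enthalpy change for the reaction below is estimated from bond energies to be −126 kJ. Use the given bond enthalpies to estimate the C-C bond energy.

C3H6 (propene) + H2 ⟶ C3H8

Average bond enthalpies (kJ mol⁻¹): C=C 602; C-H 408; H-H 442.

Let D be the C-C bond energy.
Σ(broken) = 1×D + 6×408 + 1×602 + 1×442 = 3492 + D
Σ(formed) = 2×D + 8×408 = 3264 + 2D
ΔH = Σ(broken) − Σ(formed) = (3492 + D) − (3264 + 2D) = +228 − D
Setting this equal to −126 kJ gives D = 354 kJ/mol.

D(C-C) ≈ 354 kJ/mol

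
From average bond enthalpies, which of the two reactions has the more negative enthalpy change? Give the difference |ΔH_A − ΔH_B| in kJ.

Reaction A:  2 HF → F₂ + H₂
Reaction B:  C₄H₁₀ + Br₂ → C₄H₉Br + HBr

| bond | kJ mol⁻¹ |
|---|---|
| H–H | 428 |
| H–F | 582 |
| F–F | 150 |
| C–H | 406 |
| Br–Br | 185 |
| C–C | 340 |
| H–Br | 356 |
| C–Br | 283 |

Reaction A:
  Bonds broken (reactants):
    H–F: 2 × 582 = 1164
    Σ(broken) = 1164 kJ
  Bonds formed (products):
    F–F: 1 × 150 = 150
    H–H: 1 × 428 = 428
    Σ(formed) = 578 kJ
  ΔH_A = 1164 − 578 = +586 kJ
Reaction B:
  Bonds broken (reactants):
    Br–Br: 1 × 185 = 185
    C–C: 3 × 340 = 1020
    C–H: 10 × 406 = 4060
    Σ(broken) = 5265 kJ
  Bonds formed (products):
    C–Br: 1 × 283 = 283
    C–C: 3 × 340 = 1020
    C–H: 9 × 406 = 3654
    H–Br: 1 × 356 = 356
    Σ(formed) = 5313 kJ
  ΔH_B = 5265 − 5313 = −48 kJ
ΔH_A − ΔH_B = +634 kJ, so reaction B has the more negative ΔH; |ΔH_A − ΔH_B| = 634 kJ.

Reaction B, by 634 kJ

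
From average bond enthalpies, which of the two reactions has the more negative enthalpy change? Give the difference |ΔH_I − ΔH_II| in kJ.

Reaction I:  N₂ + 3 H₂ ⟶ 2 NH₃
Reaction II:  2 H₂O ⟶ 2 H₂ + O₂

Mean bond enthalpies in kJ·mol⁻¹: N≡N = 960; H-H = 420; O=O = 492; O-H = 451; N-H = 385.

Reaction I, by 562 kJ

Reaction I:
  Bonds broken (reactants):
    H-H: 3 × 420 = 1260
    N≡N: 1 × 960 = 960
    Σ(broken) = 2220 kJ
  Bonds formed (products):
    N-H: 6 × 385 = 2310
    Σ(formed) = 2310 kJ
  ΔH_I = 2220 − 2310 = −90 kJ
Reaction II:
  Bonds broken (reactants):
    O-H: 4 × 451 = 1804
    Σ(broken) = 1804 kJ
  Bonds formed (products):
    H-H: 2 × 420 = 840
    O=O: 1 × 492 = 492
    Σ(formed) = 1332 kJ
  ΔH_II = 1804 − 1332 = +472 kJ
ΔH_I − ΔH_II = −562 kJ, so reaction I has the more negative ΔH; |ΔH_I − ΔH_II| = 562 kJ.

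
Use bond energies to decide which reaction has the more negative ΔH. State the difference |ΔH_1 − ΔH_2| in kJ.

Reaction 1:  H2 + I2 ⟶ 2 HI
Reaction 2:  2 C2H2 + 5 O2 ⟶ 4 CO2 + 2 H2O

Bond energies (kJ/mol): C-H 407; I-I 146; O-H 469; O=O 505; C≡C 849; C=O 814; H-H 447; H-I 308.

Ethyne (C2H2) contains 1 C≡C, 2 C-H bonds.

Reaction 1:
  Bonds broken (reactants):
    H-H: 1 × 447 = 447
    I-I: 1 × 146 = 146
    Σ(broken) = 593 kJ
  Bonds formed (products):
    H-I: 2 × 308 = 616
    Σ(formed) = 616 kJ
  ΔH_1 = 593 − 616 = −23 kJ
Reaction 2:
  Bonds broken (reactants):
    C≡C: 2 × 849 = 1698
    C-H: 4 × 407 = 1628
    O=O: 5 × 505 = 2525
    Σ(broken) = 5851 kJ
  Bonds formed (products):
    C=O: 8 × 814 = 6512
    O-H: 4 × 469 = 1876
    Σ(formed) = 8388 kJ
  ΔH_2 = 5851 − 8388 = −2537 kJ
ΔH_1 − ΔH_2 = +2514 kJ, so reaction 2 has the more negative ΔH; |ΔH_1 − ΔH_2| = 2514 kJ.

Reaction 2, by 2514 kJ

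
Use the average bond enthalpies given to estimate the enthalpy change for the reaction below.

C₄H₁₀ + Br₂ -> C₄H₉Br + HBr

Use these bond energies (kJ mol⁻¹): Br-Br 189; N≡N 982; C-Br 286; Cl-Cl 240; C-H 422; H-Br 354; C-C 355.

Bonds broken (reactants):
  Br-Br: 1 × 189 = 189
  C-C: 3 × 355 = 1065
  C-H: 10 × 422 = 4220
  Σ(broken) = 5474 kJ
Bonds formed (products):
  C-Br: 1 × 286 = 286
  C-C: 3 × 355 = 1065
  C-H: 9 × 422 = 3798
  H-Br: 1 × 354 = 354
  Σ(formed) = 5503 kJ
ΔH = Σ(broken) − Σ(formed) = 5474 − 5503 = −29 kJ

ΔH ≈ −29 kJ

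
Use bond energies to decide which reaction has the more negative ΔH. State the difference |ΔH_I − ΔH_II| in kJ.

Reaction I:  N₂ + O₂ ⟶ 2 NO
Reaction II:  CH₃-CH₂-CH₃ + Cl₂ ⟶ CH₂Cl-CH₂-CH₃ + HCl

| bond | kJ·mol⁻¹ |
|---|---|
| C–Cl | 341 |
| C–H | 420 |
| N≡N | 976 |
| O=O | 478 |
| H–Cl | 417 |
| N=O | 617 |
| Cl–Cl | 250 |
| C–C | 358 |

Reaction II, by 308 kJ

Reaction I:
  Bonds broken (reactants):
    N≡N: 1 × 976 = 976
    O=O: 1 × 478 = 478
    Σ(broken) = 1454 kJ
  Bonds formed (products):
    N=O: 2 × 617 = 1234
    Σ(formed) = 1234 kJ
  ΔH_I = 1454 − 1234 = +220 kJ
Reaction II:
  Bonds broken (reactants):
    C–C: 2 × 358 = 716
    C–H: 8 × 420 = 3360
    Cl–Cl: 1 × 250 = 250
    Σ(broken) = 4326 kJ
  Bonds formed (products):
    C–C: 2 × 358 = 716
    C–Cl: 1 × 341 = 341
    C–H: 7 × 420 = 2940
    H–Cl: 1 × 417 = 417
    Σ(formed) = 4414 kJ
  ΔH_II = 4326 − 4414 = −88 kJ
ΔH_I − ΔH_II = +308 kJ, so reaction II has the more negative ΔH; |ΔH_I − ΔH_II| = 308 kJ.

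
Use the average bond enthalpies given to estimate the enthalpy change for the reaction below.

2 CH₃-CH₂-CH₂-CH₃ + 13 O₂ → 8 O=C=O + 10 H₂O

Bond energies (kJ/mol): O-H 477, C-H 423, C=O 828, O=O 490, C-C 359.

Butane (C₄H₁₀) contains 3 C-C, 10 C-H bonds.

ΔH ≈ −5804 kJ

Bonds broken (reactants):
  C-C: 6 × 359 = 2154
  C-H: 20 × 423 = 8460
  O=O: 13 × 490 = 6370
  Σ(broken) = 16984 kJ
Bonds formed (products):
  C=O: 16 × 828 = 13248
  O-H: 20 × 477 = 9540
  Σ(formed) = 22788 kJ
ΔH = Σ(broken) − Σ(formed) = 16984 − 22788 = −5804 kJ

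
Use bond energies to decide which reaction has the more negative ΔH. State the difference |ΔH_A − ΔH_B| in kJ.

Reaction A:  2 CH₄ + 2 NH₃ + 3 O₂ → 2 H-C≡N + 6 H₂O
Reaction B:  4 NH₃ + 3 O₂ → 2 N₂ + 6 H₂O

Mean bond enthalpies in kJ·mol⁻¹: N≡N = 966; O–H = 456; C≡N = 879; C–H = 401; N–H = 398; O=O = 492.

Reaction A:
  Bonds broken (reactants):
    C–H: 8 × 401 = 3208
    N–H: 6 × 398 = 2388
    O=O: 3 × 492 = 1476
    Σ(broken) = 7072 kJ
  Bonds formed (products):
    C≡N: 2 × 879 = 1758
    C–H: 2 × 401 = 802
    O–H: 12 × 456 = 5472
    Σ(formed) = 8032 kJ
  ΔH_A = 7072 − 8032 = −960 kJ
Reaction B:
  Bonds broken (reactants):
    N–H: 12 × 398 = 4776
    O=O: 3 × 492 = 1476
    Σ(broken) = 6252 kJ
  Bonds formed (products):
    N≡N: 2 × 966 = 1932
    O–H: 12 × 456 = 5472
    Σ(formed) = 7404 kJ
  ΔH_B = 6252 − 7404 = −1152 kJ
ΔH_A − ΔH_B = +192 kJ, so reaction B has the more negative ΔH; |ΔH_A − ΔH_B| = 192 kJ.

Reaction B, by 192 kJ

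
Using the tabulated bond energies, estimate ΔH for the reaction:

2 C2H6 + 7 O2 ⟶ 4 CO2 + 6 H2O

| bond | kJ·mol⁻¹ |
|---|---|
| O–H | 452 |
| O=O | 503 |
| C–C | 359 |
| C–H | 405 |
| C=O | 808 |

ΔH ≈ −2789 kJ

Bonds broken (reactants):
  C–C: 2 × 359 = 718
  C–H: 12 × 405 = 4860
  O=O: 7 × 503 = 3521
  Σ(broken) = 9099 kJ
Bonds formed (products):
  C=O: 8 × 808 = 6464
  O–H: 12 × 452 = 5424
  Σ(formed) = 11888 kJ
ΔH = Σ(broken) − Σ(formed) = 9099 − 11888 = −2789 kJ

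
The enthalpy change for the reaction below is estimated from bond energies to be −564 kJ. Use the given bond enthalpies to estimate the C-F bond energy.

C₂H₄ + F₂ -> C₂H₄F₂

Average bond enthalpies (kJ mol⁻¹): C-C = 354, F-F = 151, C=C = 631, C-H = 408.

Let D be the C-F bond energy.
Σ(broken) = 4×408 + 1×631 + 1×151 = 2414
Σ(formed) = 1×354 + 2×D + 4×408 = 1986 + 2D
ΔH = Σ(broken) − Σ(formed) = (2414) − (1986 + 2D) = +428 − 2D
Setting this equal to −564 kJ gives 2D = 992, so D = 496 kJ/mol.

D(C-F) ≈ 496 kJ/mol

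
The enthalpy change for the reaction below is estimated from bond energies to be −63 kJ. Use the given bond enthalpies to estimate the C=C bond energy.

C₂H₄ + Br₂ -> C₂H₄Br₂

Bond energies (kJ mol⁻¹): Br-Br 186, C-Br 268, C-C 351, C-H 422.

D(C=C) ≈ 638 kJ/mol

Let D be the C=C bond energy.
Σ(broken) = 1×186 + 4×422 + 1×D = 1874 + D
Σ(formed) = 2×268 + 1×351 + 4×422 = 2575
ΔH = Σ(broken) − Σ(formed) = (1874 + D) − (2575) = −701 + D
Setting this equal to −63 kJ gives D = 638 kJ/mol.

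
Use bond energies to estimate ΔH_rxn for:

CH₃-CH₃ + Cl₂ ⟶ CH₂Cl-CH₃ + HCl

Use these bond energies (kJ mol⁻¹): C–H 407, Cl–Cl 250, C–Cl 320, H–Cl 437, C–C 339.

Bonds broken (reactants):
  C–C: 1 × 339 = 339
  C–H: 6 × 407 = 2442
  Cl–Cl: 1 × 250 = 250
  Σ(broken) = 3031 kJ
Bonds formed (products):
  C–C: 1 × 339 = 339
  C–Cl: 1 × 320 = 320
  C–H: 5 × 407 = 2035
  H–Cl: 1 × 437 = 437
  Σ(formed) = 3131 kJ
ΔH = Σ(broken) − Σ(formed) = 3031 − 3131 = −100 kJ

ΔH ≈ −100 kJ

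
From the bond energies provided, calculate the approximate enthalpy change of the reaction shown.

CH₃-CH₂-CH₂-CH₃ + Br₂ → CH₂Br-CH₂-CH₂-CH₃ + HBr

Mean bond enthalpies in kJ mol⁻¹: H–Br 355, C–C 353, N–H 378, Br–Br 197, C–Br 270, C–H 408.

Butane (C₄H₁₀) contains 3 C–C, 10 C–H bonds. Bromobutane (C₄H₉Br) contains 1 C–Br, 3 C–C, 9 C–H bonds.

Bonds broken (reactants):
  Br–Br: 1 × 197 = 197
  C–C: 3 × 353 = 1059
  C–H: 10 × 408 = 4080
  Σ(broken) = 5336 kJ
Bonds formed (products):
  C–Br: 1 × 270 = 270
  C–C: 3 × 353 = 1059
  C–H: 9 × 408 = 3672
  H–Br: 1 × 355 = 355
  Σ(formed) = 5356 kJ
ΔH = Σ(broken) − Σ(formed) = 5336 − 5356 = −20 kJ

ΔH ≈ −20 kJ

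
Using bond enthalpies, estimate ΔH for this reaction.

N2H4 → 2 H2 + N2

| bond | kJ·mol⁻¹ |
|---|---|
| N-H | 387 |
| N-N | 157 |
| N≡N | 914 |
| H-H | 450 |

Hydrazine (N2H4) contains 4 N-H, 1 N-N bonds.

ΔH ≈ −109 kJ

Bonds broken (reactants):
  N-H: 4 × 387 = 1548
  N-N: 1 × 157 = 157
  Σ(broken) = 1705 kJ
Bonds formed (products):
  H-H: 2 × 450 = 900
  N≡N: 1 × 914 = 914
  Σ(formed) = 1814 kJ
ΔH = Σ(broken) − Σ(formed) = 1705 − 1814 = −109 kJ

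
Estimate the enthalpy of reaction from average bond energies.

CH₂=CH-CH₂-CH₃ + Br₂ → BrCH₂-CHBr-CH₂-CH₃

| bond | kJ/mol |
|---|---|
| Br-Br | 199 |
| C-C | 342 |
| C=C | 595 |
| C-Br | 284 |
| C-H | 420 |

ΔH ≈ −116 kJ

Bonds broken (reactants):
  Br-Br: 1 × 199 = 199
  C-C: 2 × 342 = 684
  C-H: 8 × 420 = 3360
  C=C: 1 × 595 = 595
  Σ(broken) = 4838 kJ
Bonds formed (products):
  C-Br: 2 × 284 = 568
  C-C: 3 × 342 = 1026
  C-H: 8 × 420 = 3360
  Σ(formed) = 4954 kJ
ΔH = Σ(broken) − Σ(formed) = 4838 − 4954 = −116 kJ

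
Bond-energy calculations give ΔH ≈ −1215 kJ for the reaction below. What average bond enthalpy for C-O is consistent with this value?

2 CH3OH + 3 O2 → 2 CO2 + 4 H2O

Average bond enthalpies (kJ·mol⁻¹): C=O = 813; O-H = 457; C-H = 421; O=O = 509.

Let D be the C-O bond energy.
Σ(broken) = 6×421 + 2×D + 2×457 + 3×509 = 4967 + 2D
Σ(formed) = 4×813 + 8×457 = 6908
ΔH = Σ(broken) − Σ(formed) = (4967 + 2D) − (6908) = −1941 + 2D
Setting this equal to −1215 kJ gives 2D = 726, so D = 363 kJ/mol.

D(C-O) ≈ 363 kJ/mol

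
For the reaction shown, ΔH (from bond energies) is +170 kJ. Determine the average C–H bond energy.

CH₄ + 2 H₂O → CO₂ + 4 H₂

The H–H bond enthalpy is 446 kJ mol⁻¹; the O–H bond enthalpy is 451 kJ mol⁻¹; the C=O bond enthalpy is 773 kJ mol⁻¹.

D(C–H) ≈ 424 kJ/mol

Let D be the C–H bond energy.
Σ(broken) = 4×D + 4×451 = 1804 + 4D
Σ(formed) = 2×773 + 4×446 = 3330
ΔH = Σ(broken) − Σ(formed) = (1804 + 4D) − (3330) = −1526 + 4D
Setting this equal to +170 kJ gives 4D = 1696, so D = 424 kJ/mol.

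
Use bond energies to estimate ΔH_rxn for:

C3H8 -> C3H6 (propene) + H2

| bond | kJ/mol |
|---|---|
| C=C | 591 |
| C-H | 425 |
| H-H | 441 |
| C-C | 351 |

Bonds broken (reactants):
  C-C: 2 × 351 = 702
  C-H: 8 × 425 = 3400
  Σ(broken) = 4102 kJ
Bonds formed (products):
  C-C: 1 × 351 = 351
  C-H: 6 × 425 = 2550
  C=C: 1 × 591 = 591
  H-H: 1 × 441 = 441
  Σ(formed) = 3933 kJ
ΔH = Σ(broken) − Σ(formed) = 4102 − 3933 = +169 kJ

ΔH ≈ +169 kJ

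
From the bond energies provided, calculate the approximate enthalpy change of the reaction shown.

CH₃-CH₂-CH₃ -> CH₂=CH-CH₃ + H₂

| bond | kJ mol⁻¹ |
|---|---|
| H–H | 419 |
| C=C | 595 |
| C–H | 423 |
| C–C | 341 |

Bonds broken (reactants):
  C–C: 2 × 341 = 682
  C–H: 8 × 423 = 3384
  Σ(broken) = 4066 kJ
Bonds formed (products):
  C–C: 1 × 341 = 341
  C–H: 6 × 423 = 2538
  C=C: 1 × 595 = 595
  H–H: 1 × 419 = 419
  Σ(formed) = 3893 kJ
ΔH = Σ(broken) − Σ(formed) = 4066 − 3893 = +173 kJ

ΔH ≈ +173 kJ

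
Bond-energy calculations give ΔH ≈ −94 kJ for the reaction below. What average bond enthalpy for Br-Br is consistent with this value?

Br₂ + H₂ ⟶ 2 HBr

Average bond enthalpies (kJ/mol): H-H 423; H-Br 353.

D(Br-Br) ≈ 189 kJ/mol

Let D be the Br-Br bond energy.
Σ(broken) = 1×D + 1×423 = 423 + D
Σ(formed) = 2×353 = 706
ΔH = Σ(broken) − Σ(formed) = (423 + D) − (706) = −283 + D
Setting this equal to −94 kJ gives D = 189 kJ/mol.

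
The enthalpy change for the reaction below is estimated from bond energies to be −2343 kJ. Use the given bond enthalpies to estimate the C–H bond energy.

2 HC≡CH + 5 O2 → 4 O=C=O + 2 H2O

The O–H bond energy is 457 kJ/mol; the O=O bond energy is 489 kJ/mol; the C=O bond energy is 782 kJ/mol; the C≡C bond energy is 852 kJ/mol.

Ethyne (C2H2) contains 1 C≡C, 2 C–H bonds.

D(C–H) ≈ 398 kJ/mol

Let D be the C–H bond energy.
Σ(broken) = 2×852 + 4×D + 5×489 = 4149 + 4D
Σ(formed) = 8×782 + 4×457 = 8084
ΔH = Σ(broken) − Σ(formed) = (4149 + 4D) − (8084) = −3935 + 4D
Setting this equal to −2343 kJ gives 4D = 1592, so D = 398 kJ/mol.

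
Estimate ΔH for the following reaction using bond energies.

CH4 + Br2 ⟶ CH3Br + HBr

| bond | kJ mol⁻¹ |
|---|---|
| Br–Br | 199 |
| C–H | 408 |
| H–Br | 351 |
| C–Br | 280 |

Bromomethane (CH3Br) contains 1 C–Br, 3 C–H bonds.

Bonds broken (reactants):
  Br–Br: 1 × 199 = 199
  C–H: 4 × 408 = 1632
  Σ(broken) = 1831 kJ
Bonds formed (products):
  C–Br: 1 × 280 = 280
  C–H: 3 × 408 = 1224
  H–Br: 1 × 351 = 351
  Σ(formed) = 1855 kJ
ΔH = Σ(broken) − Σ(formed) = 1831 − 1855 = −24 kJ

ΔH ≈ −24 kJ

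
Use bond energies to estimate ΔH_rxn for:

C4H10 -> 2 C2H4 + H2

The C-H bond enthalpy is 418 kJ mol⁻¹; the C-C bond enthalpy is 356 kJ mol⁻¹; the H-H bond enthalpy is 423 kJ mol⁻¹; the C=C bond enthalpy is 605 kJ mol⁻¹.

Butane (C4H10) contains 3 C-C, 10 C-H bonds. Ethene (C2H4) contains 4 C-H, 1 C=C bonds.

Bonds broken (reactants):
  C-C: 3 × 356 = 1068
  C-H: 10 × 418 = 4180
  Σ(broken) = 5248 kJ
Bonds formed (products):
  C-H: 8 × 418 = 3344
  C=C: 2 × 605 = 1210
  H-H: 1 × 423 = 423
  Σ(formed) = 4977 kJ
ΔH = Σ(broken) − Σ(formed) = 5248 − 4977 = +271 kJ

ΔH ≈ +271 kJ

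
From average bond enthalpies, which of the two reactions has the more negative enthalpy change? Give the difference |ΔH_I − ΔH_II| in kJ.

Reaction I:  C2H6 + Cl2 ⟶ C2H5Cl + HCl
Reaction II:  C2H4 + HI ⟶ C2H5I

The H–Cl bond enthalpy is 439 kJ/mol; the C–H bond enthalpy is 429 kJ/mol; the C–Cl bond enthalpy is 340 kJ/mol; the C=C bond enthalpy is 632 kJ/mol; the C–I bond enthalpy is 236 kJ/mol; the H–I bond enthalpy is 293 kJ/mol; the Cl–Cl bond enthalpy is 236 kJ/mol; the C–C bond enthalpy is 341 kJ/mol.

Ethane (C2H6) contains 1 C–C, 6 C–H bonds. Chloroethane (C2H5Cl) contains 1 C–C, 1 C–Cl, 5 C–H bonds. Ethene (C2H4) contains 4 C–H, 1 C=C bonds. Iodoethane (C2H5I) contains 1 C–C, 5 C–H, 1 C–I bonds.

Reaction I:
  Bonds broken (reactants):
    C–C: 1 × 341 = 341
    C–H: 6 × 429 = 2574
    Cl–Cl: 1 × 236 = 236
    Σ(broken) = 3151 kJ
  Bonds formed (products):
    C–C: 1 × 341 = 341
    C–Cl: 1 × 340 = 340
    C–H: 5 × 429 = 2145
    H–Cl: 1 × 439 = 439
    Σ(formed) = 3265 kJ
  ΔH_I = 3151 − 3265 = −114 kJ
Reaction II:
  Bonds broken (reactants):
    C–H: 4 × 429 = 1716
    C=C: 1 × 632 = 632
    H–I: 1 × 293 = 293
    Σ(broken) = 2641 kJ
  Bonds formed (products):
    C–C: 1 × 341 = 341
    C–H: 5 × 429 = 2145
    C–I: 1 × 236 = 236
    Σ(formed) = 2722 kJ
  ΔH_II = 2641 − 2722 = −81 kJ
ΔH_I − ΔH_II = −33 kJ, so reaction I has the more negative ΔH; |ΔH_I − ΔH_II| = 33 kJ.

Reaction I, by 33 kJ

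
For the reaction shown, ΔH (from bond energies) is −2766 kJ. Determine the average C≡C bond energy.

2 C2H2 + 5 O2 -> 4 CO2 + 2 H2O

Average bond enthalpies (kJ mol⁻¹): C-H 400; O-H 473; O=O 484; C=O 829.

Let D be the C≡C bond energy.
Σ(broken) = 2×D + 4×400 + 5×484 = 4020 + 2D
Σ(formed) = 8×829 + 4×473 = 8524
ΔH = Σ(broken) − Σ(formed) = (4020 + 2D) − (8524) = −4504 + 2D
Setting this equal to −2766 kJ gives 2D = 1738, so D = 869 kJ/mol.

D(C≡C) ≈ 869 kJ/mol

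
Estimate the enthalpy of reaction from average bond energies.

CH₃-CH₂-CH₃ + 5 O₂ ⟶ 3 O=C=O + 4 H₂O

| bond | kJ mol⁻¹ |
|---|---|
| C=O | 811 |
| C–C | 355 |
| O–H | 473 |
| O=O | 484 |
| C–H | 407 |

Bonds broken (reactants):
  C–C: 2 × 355 = 710
  C–H: 8 × 407 = 3256
  O=O: 5 × 484 = 2420
  Σ(broken) = 6386 kJ
Bonds formed (products):
  C=O: 6 × 811 = 4866
  O–H: 8 × 473 = 3784
  Σ(formed) = 8650 kJ
ΔH = Σ(broken) − Σ(formed) = 6386 − 8650 = −2264 kJ

ΔH ≈ −2264 kJ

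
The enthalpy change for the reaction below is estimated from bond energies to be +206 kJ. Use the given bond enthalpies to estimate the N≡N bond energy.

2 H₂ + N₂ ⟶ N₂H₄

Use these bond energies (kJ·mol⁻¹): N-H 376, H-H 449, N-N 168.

D(N≡N) ≈ 980 kJ/mol

Let D be the N≡N bond energy.
Σ(broken) = 2×449 + 1×D = 898 + D
Σ(formed) = 4×376 + 1×168 = 1672
ΔH = Σ(broken) − Σ(formed) = (898 + D) − (1672) = −774 + D
Setting this equal to +206 kJ gives D = 980 kJ/mol.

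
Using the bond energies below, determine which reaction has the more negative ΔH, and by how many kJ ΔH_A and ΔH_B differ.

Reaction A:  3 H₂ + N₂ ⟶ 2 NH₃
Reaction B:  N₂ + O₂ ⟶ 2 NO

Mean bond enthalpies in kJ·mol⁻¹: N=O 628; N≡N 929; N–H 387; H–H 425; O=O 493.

Reaction A, by 284 kJ

Reaction A:
  Bonds broken (reactants):
    H–H: 3 × 425 = 1275
    N≡N: 1 × 929 = 929
    Σ(broken) = 2204 kJ
  Bonds formed (products):
    N–H: 6 × 387 = 2322
    Σ(formed) = 2322 kJ
  ΔH_A = 2204 − 2322 = −118 kJ
Reaction B:
  Bonds broken (reactants):
    N≡N: 1 × 929 = 929
    O=O: 1 × 493 = 493
    Σ(broken) = 1422 kJ
  Bonds formed (products):
    N=O: 2 × 628 = 1256
    Σ(formed) = 1256 kJ
  ΔH_B = 1422 − 1256 = +166 kJ
ΔH_A − ΔH_B = −284 kJ, so reaction A has the more negative ΔH; |ΔH_A − ΔH_B| = 284 kJ.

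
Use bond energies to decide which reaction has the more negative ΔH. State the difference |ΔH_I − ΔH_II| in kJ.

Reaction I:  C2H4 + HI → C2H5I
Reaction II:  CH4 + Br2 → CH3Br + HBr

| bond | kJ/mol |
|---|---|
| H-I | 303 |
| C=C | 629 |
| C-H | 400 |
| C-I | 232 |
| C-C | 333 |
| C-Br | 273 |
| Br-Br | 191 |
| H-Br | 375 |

Reaction II, by 24 kJ

Reaction I:
  Bonds broken (reactants):
    C-H: 4 × 400 = 1600
    C=C: 1 × 629 = 629
    H-I: 1 × 303 = 303
    Σ(broken) = 2532 kJ
  Bonds formed (products):
    C-C: 1 × 333 = 333
    C-H: 5 × 400 = 2000
    C-I: 1 × 232 = 232
    Σ(formed) = 2565 kJ
  ΔH_I = 2532 − 2565 = −33 kJ
Reaction II:
  Bonds broken (reactants):
    Br-Br: 1 × 191 = 191
    C-H: 4 × 400 = 1600
    Σ(broken) = 1791 kJ
  Bonds formed (products):
    C-Br: 1 × 273 = 273
    C-H: 3 × 400 = 1200
    H-Br: 1 × 375 = 375
    Σ(formed) = 1848 kJ
  ΔH_II = 1791 − 1848 = −57 kJ
ΔH_I − ΔH_II = +24 kJ, so reaction II has the more negative ΔH; |ΔH_I − ΔH_II| = 24 kJ.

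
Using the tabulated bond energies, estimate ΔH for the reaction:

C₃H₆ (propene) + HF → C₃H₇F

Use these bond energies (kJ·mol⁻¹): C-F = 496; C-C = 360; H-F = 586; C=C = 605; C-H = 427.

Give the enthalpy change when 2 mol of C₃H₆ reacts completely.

Bonds broken (reactants):
  C-C: 1 × 360 = 360
  C-H: 6 × 427 = 2562
  C=C: 1 × 605 = 605
  H-F: 1 × 586 = 586
  Σ(broken) = 4113 kJ
Bonds formed (products):
  C-C: 2 × 360 = 720
  C-F: 1 × 496 = 496
  C-H: 7 × 427 = 2989
  Σ(formed) = 4205 kJ
ΔH = Σ(broken) − Σ(formed) = 4113 − 4205 = −92 kJ
For 2× the reaction as written: 2 × (−92) = −184 kJ

ΔH = −184 kJ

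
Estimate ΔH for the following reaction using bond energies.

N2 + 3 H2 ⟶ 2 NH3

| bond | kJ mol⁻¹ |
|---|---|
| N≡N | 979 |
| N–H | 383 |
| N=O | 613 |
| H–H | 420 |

Bonds broken (reactants):
  H–H: 3 × 420 = 1260
  N≡N: 1 × 979 = 979
  Σ(broken) = 2239 kJ
Bonds formed (products):
  N–H: 6 × 383 = 2298
  Σ(formed) = 2298 kJ
ΔH = Σ(broken) − Σ(formed) = 2239 − 2298 = −59 kJ

ΔH ≈ −59 kJ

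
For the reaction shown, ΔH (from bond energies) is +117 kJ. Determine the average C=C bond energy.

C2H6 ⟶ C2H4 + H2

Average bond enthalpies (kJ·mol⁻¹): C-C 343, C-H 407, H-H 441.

Let D be the C=C bond energy.
Σ(broken) = 1×343 + 6×407 = 2785
Σ(formed) = 4×407 + 1×D + 1×441 = 2069 + D
ΔH = Σ(broken) − Σ(formed) = (2785) − (2069 + D) = +716 − D
Setting this equal to +117 kJ gives D = 599 kJ/mol.

D(C=C) ≈ 599 kJ/mol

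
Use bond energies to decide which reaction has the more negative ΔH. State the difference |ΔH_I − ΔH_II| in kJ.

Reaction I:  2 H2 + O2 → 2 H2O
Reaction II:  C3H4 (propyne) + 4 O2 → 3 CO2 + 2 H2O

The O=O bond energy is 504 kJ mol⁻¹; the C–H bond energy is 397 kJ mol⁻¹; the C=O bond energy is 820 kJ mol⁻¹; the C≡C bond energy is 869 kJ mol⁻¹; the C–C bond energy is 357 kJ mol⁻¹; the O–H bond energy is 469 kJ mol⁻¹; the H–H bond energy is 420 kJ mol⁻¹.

Reaction II, by 1434 kJ

Reaction I:
  Bonds broken (reactants):
    H–H: 2 × 420 = 840
    O=O: 1 × 504 = 504
    Σ(broken) = 1344 kJ
  Bonds formed (products):
    O–H: 4 × 469 = 1876
    Σ(formed) = 1876 kJ
  ΔH_I = 1344 − 1876 = −532 kJ
Reaction II:
  Bonds broken (reactants):
    C≡C: 1 × 869 = 869
    C–C: 1 × 357 = 357
    C–H: 4 × 397 = 1588
    O=O: 4 × 504 = 2016
    Σ(broken) = 4830 kJ
  Bonds formed (products):
    C=O: 6 × 820 = 4920
    O–H: 4 × 469 = 1876
    Σ(formed) = 6796 kJ
  ΔH_II = 4830 − 6796 = −1966 kJ
ΔH_I − ΔH_II = +1434 kJ, so reaction II has the more negative ΔH; |ΔH_I − ΔH_II| = 1434 kJ.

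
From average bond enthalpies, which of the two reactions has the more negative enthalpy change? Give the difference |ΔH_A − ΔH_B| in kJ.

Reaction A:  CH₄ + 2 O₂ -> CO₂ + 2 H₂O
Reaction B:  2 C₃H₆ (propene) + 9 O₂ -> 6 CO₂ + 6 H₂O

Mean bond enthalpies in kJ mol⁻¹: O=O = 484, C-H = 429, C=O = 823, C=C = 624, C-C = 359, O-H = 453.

Reaction B, by 3068 kJ

Reaction A:
  Bonds broken (reactants):
    C-H: 4 × 429 = 1716
    O=O: 2 × 484 = 968
    Σ(broken) = 2684 kJ
  Bonds formed (products):
    C=O: 2 × 823 = 1646
    O-H: 4 × 453 = 1812
    Σ(formed) = 3458 kJ
  ΔH_A = 2684 − 3458 = −774 kJ
Reaction B:
  Bonds broken (reactants):
    C-C: 2 × 359 = 718
    C-H: 12 × 429 = 5148
    C=C: 2 × 624 = 1248
    O=O: 9 × 484 = 4356
    Σ(broken) = 11470 kJ
  Bonds formed (products):
    C=O: 12 × 823 = 9876
    O-H: 12 × 453 = 5436
    Σ(formed) = 15312 kJ
  ΔH_B = 11470 − 15312 = −3842 kJ
ΔH_A − ΔH_B = +3068 kJ, so reaction B has the more negative ΔH; |ΔH_A − ΔH_B| = 3068 kJ.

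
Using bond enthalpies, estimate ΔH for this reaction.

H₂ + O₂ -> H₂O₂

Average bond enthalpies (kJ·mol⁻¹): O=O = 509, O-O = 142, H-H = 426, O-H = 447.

ΔH ≈ −101 kJ

Bonds broken (reactants):
  H-H: 1 × 426 = 426
  O=O: 1 × 509 = 509
  Σ(broken) = 935 kJ
Bonds formed (products):
  O-H: 2 × 447 = 894
  O-O: 1 × 142 = 142
  Σ(formed) = 1036 kJ
ΔH = Σ(broken) − Σ(formed) = 935 − 1036 = −101 kJ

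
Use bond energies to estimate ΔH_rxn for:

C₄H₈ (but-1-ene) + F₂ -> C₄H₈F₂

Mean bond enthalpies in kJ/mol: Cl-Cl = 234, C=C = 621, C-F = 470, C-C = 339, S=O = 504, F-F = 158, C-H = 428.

Bonds broken (reactants):
  C-C: 2 × 339 = 678
  C-H: 8 × 428 = 3424
  C=C: 1 × 621 = 621
  F-F: 1 × 158 = 158
  Σ(broken) = 4881 kJ
Bonds formed (products):
  C-C: 3 × 339 = 1017
  C-F: 2 × 470 = 940
  C-H: 8 × 428 = 3424
  Σ(formed) = 5381 kJ
ΔH = Σ(broken) − Σ(formed) = 4881 − 5381 = −500 kJ

ΔH ≈ −500 kJ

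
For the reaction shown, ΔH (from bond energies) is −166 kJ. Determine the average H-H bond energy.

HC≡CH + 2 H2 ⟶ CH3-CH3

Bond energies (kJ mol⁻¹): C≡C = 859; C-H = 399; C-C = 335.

Let D be the H-H bond energy.
Σ(broken) = 1×859 + 2×399 + 2×D = 1657 + 2D
Σ(formed) = 1×335 + 6×399 = 2729
ΔH = Σ(broken) − Σ(formed) = (1657 + 2D) − (2729) = −1072 + 2D
Setting this equal to −166 kJ gives 2D = 906, so D = 453 kJ/mol.

D(H-H) ≈ 453 kJ/mol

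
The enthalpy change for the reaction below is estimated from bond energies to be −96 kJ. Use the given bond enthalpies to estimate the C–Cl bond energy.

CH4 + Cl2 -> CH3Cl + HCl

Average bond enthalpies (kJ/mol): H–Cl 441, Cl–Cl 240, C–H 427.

D(C–Cl) ≈ 322 kJ/mol

Let D be the C–Cl bond energy.
Σ(broken) = 4×427 + 1×240 = 1948
Σ(formed) = 1×D + 3×427 + 1×441 = 1722 + D
ΔH = Σ(broken) − Σ(formed) = (1948) − (1722 + D) = +226 − D
Setting this equal to −96 kJ gives D = 322 kJ/mol.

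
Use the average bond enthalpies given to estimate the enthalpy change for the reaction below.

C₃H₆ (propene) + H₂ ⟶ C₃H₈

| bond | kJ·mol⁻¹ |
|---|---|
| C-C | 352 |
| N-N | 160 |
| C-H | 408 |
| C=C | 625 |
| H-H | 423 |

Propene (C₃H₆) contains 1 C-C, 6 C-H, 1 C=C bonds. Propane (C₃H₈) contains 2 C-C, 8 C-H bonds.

ΔH ≈ −120 kJ

Bonds broken (reactants):
  C-C: 1 × 352 = 352
  C-H: 6 × 408 = 2448
  C=C: 1 × 625 = 625
  H-H: 1 × 423 = 423
  Σ(broken) = 3848 kJ
Bonds formed (products):
  C-C: 2 × 352 = 704
  C-H: 8 × 408 = 3264
  Σ(formed) = 3968 kJ
ΔH = Σ(broken) − Σ(formed) = 3848 − 3968 = −120 kJ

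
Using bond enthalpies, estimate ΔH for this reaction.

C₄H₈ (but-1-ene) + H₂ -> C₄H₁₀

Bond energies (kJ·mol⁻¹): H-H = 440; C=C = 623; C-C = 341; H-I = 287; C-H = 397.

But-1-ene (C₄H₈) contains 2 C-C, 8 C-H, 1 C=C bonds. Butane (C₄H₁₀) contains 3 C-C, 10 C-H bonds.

Bonds broken (reactants):
  C-C: 2 × 341 = 682
  C-H: 8 × 397 = 3176
  C=C: 1 × 623 = 623
  H-H: 1 × 440 = 440
  Σ(broken) = 4921 kJ
Bonds formed (products):
  C-C: 3 × 341 = 1023
  C-H: 10 × 397 = 3970
  Σ(formed) = 4993 kJ
ΔH = Σ(broken) − Σ(formed) = 4921 − 4993 = −72 kJ

ΔH ≈ −72 kJ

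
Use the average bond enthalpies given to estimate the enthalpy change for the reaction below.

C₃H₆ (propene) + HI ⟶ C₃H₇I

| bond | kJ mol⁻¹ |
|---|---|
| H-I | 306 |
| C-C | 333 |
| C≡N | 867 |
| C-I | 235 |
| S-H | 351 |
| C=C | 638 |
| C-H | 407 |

ΔH ≈ −31 kJ

Bonds broken (reactants):
  C-C: 1 × 333 = 333
  C-H: 6 × 407 = 2442
  C=C: 1 × 638 = 638
  H-I: 1 × 306 = 306
  Σ(broken) = 3719 kJ
Bonds formed (products):
  C-C: 2 × 333 = 666
  C-H: 7 × 407 = 2849
  C-I: 1 × 235 = 235
  Σ(formed) = 3750 kJ
ΔH = Σ(broken) − Σ(formed) = 3719 − 3750 = −31 kJ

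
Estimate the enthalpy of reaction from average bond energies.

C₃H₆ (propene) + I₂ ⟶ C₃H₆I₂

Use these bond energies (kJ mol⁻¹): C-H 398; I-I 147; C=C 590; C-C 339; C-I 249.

Bonds broken (reactants):
  C-C: 1 × 339 = 339
  C-H: 6 × 398 = 2388
  C=C: 1 × 590 = 590
  I-I: 1 × 147 = 147
  Σ(broken) = 3464 kJ
Bonds formed (products):
  C-C: 2 × 339 = 678
  C-H: 6 × 398 = 2388
  C-I: 2 × 249 = 498
  Σ(formed) = 3564 kJ
ΔH = Σ(broken) − Σ(formed) = 3464 − 3564 = −100 kJ

ΔH ≈ −100 kJ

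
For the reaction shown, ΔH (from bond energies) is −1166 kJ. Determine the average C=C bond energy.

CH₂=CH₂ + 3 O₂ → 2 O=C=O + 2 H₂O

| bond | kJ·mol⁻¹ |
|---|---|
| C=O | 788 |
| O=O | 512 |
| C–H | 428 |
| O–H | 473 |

Let D be the C=C bond energy.
Σ(broken) = 4×428 + 1×D + 3×512 = 3248 + D
Σ(formed) = 4×788 + 4×473 = 5044
ΔH = Σ(broken) − Σ(formed) = (3248 + D) − (5044) = −1796 + D
Setting this equal to −1166 kJ gives D = 630 kJ/mol.

D(C=C) ≈ 630 kJ/mol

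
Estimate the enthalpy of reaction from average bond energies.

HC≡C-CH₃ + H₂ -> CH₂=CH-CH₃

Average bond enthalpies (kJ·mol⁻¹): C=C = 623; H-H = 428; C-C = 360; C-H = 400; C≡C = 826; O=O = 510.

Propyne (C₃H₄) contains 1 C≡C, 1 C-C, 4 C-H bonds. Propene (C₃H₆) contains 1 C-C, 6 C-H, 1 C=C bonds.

Bonds broken (reactants):
  C≡C: 1 × 826 = 826
  C-C: 1 × 360 = 360
  C-H: 4 × 400 = 1600
  H-H: 1 × 428 = 428
  Σ(broken) = 3214 kJ
Bonds formed (products):
  C-C: 1 × 360 = 360
  C-H: 6 × 400 = 2400
  C=C: 1 × 623 = 623
  Σ(formed) = 3383 kJ
ΔH = Σ(broken) − Σ(formed) = 3214 − 3383 = −169 kJ

ΔH ≈ −169 kJ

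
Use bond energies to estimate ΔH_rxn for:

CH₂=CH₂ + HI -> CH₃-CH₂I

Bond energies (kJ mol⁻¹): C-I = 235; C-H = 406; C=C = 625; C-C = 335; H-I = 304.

ΔH ≈ −47 kJ

Bonds broken (reactants):
  C-H: 4 × 406 = 1624
  C=C: 1 × 625 = 625
  H-I: 1 × 304 = 304
  Σ(broken) = 2553 kJ
Bonds formed (products):
  C-C: 1 × 335 = 335
  C-H: 5 × 406 = 2030
  C-I: 1 × 235 = 235
  Σ(formed) = 2600 kJ
ΔH = Σ(broken) − Σ(formed) = 2553 − 2600 = −47 kJ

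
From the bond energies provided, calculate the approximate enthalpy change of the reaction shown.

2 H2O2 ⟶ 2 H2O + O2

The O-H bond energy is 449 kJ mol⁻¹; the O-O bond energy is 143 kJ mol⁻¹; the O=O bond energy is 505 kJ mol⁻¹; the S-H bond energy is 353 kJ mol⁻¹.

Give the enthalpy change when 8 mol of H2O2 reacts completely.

ΔH = −876 kJ

Bonds broken (reactants):
  O-H: 4 × 449 = 1796
  O-O: 2 × 143 = 286
  Σ(broken) = 2082 kJ
Bonds formed (products):
  O-H: 4 × 449 = 1796
  O=O: 1 × 505 = 505
  Σ(formed) = 2301 kJ
ΔH = Σ(broken) − Σ(formed) = 2082 − 2301 = −219 kJ
For 4× the reaction as written: 4 × (−219) = −876 kJ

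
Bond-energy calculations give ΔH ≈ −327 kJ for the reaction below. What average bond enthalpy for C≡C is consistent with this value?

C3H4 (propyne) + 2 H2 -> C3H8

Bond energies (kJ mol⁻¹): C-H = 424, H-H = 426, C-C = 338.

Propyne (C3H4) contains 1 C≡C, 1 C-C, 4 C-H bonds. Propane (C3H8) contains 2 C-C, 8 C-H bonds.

Let D be the C≡C bond energy.
Σ(broken) = 1×D + 1×338 + 4×424 + 2×426 = 2886 + D
Σ(formed) = 2×338 + 8×424 = 4068
ΔH = Σ(broken) − Σ(formed) = (2886 + D) − (4068) = −1182 + D
Setting this equal to −327 kJ gives D = 855 kJ/mol.

D(C≡C) ≈ 855 kJ/mol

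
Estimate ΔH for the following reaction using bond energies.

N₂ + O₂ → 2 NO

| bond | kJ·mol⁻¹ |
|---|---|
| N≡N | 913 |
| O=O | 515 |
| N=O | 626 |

Bonds broken (reactants):
  N≡N: 1 × 913 = 913
  O=O: 1 × 515 = 515
  Σ(broken) = 1428 kJ
Bonds formed (products):
  N=O: 2 × 626 = 1252
  Σ(formed) = 1252 kJ
ΔH = Σ(broken) − Σ(formed) = 1428 − 1252 = +176 kJ

ΔH ≈ +176 kJ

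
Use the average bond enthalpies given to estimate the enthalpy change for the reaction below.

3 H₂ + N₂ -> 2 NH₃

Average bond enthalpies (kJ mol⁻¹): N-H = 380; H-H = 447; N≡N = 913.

ΔH ≈ −26 kJ

Bonds broken (reactants):
  H-H: 3 × 447 = 1341
  N≡N: 1 × 913 = 913
  Σ(broken) = 2254 kJ
Bonds formed (products):
  N-H: 6 × 380 = 2280
  Σ(formed) = 2280 kJ
ΔH = Σ(broken) − Σ(formed) = 2254 − 2280 = −26 kJ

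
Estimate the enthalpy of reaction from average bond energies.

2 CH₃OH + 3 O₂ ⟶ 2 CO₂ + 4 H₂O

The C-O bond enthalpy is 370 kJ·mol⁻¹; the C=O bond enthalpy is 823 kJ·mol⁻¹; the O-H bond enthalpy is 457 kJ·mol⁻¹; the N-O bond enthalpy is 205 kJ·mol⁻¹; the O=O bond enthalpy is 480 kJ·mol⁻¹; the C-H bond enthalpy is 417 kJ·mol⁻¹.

ΔH ≈ −1352 kJ

Bonds broken (reactants):
  C-H: 6 × 417 = 2502
  C-O: 2 × 370 = 740
  O-H: 2 × 457 = 914
  O=O: 3 × 480 = 1440
  Σ(broken) = 5596 kJ
Bonds formed (products):
  C=O: 4 × 823 = 3292
  O-H: 8 × 457 = 3656
  Σ(formed) = 6948 kJ
ΔH = Σ(broken) − Σ(formed) = 5596 − 6948 = −1352 kJ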